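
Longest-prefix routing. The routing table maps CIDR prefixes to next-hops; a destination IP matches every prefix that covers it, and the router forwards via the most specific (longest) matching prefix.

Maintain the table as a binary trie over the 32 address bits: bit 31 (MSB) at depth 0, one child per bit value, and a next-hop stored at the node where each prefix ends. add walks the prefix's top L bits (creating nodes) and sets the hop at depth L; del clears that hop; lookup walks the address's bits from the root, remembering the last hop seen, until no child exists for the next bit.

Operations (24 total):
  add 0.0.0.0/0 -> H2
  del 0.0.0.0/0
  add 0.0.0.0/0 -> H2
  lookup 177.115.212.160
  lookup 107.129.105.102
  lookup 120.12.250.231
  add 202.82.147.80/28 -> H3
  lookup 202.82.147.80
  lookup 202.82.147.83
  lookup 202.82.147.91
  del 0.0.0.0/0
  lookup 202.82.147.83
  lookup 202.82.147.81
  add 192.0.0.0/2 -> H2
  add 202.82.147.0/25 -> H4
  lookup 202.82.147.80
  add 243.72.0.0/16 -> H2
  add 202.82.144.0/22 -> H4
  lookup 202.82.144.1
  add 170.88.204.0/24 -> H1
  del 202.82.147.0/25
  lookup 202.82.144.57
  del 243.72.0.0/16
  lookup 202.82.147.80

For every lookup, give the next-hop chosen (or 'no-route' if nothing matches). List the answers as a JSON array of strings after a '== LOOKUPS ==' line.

Apply in order:
  add 0.0.0.0/0 -> H2 at depth 0
  del 0.0.0.0/0 (clear depth 0)
  add 0.0.0.0/0 -> H2 at depth 0
  lookup 177.115.212.160: bits ε walk d0:H2 -> H2
  lookup 107.129.105.102: bits ε walk d0:H2 -> H2
  lookup 120.12.250.231: bits ε walk d0:H2 -> H2
  add 202.82.147.80/28 -> H3 at depth 28
  lookup 202.82.147.80: bits 1100101001010010100100110101 walk d0:H2→d1:-→d2:-→d3:-→d4:-→d5:-→d6:-→d7:-→d8:-→d9:-→d10:-→d11:-→d12:-→d13:-→d14:-→d15:-→d16:-→d17:-→d18:-→d19:-→d20:-→d21:-→d22:-→d23:-→d24:-→d25:-→d26:-→d27:-→d28:H3 -> H3
  lookup 202.82.147.83: bits 1100101001010010100100110101 walk d0:H2→d1:-→d2:-→d3:-→d4:-→d5:-→d6:-→d7:-→d8:-→d9:-→d10:-→d11:-→d12:-→d13:-→d14:-→d15:-→d16:-→d17:-→d18:-→d19:-→d20:-→d21:-→d22:-→d23:-→d24:-→d25:-→d26:-→d27:-→d28:H3 -> H3
  lookup 202.82.147.91: bits 1100101001010010100100110101 walk d0:H2→d1:-→d2:-→d3:-→d4:-→d5:-→d6:-→d7:-→d8:-→d9:-→d10:-→d11:-→d12:-→d13:-→d14:-→d15:-→d16:-→d17:-→d18:-→d19:-→d20:-→d21:-→d22:-→d23:-→d24:-→d25:-→d26:-→d27:-→d28:H3 -> H3
  del 0.0.0.0/0 (clear depth 0)
  lookup 202.82.147.83: bits 1100101001010010100100110101 walk d0:-→d1:-→d2:-→d3:-→d4:-→d5:-→d6:-→d7:-→d8:-→d9:-→d10:-→d11:-→d12:-→d13:-→d14:-→d15:-→d16:-→d17:-→d18:-→d19:-→d20:-→d21:-→d22:-→d23:-→d24:-→d25:-→d26:-→d27:-→d28:H3 -> H3
  lookup 202.82.147.81: bits 1100101001010010100100110101 walk d0:-→d1:-→d2:-→d3:-→d4:-→d5:-→d6:-→d7:-→d8:-→d9:-→d10:-→d11:-→d12:-→d13:-→d14:-→d15:-→d16:-→d17:-→d18:-→d19:-→d20:-→d21:-→d22:-→d23:-→d24:-→d25:-→d26:-→d27:-→d28:H3 -> H3
  add 192.0.0.0/2 -> H2 at depth 2
  add 202.82.147.0/25 -> H4 at depth 25
  lookup 202.82.147.80: bits 1100101001010010100100110101 walk d0:-→d1:-→d2:H2→d3:-→d4:-→d5:-→d6:-→d7:-→d8:-→d9:-→d10:-→d11:-→d12:-→d13:-→d14:-→d15:-→d16:-→d17:-→d18:-→d19:-→d20:-→d21:-→d22:-→d23:-→d24:-→d25:H4→d26:-→d27:-→d28:H3 -> H3
  add 243.72.0.0/16 -> H2 at depth 16
  add 202.82.144.0/22 -> H4 at depth 22
  lookup 202.82.144.1: bits 1100101001010010100100 walk d0:-→d1:-→d2:H2→d3:-→d4:-→d5:-→d6:-→d7:-→d8:-→d9:-→d10:-→d11:-→d12:-→d13:-→d14:-→d15:-→d16:-→d17:-→d18:-→d19:-→d20:-→d21:-→d22:H4 -> H4
  add 170.88.204.0/24 -> H1 at depth 24
  del 202.82.147.0/25 (clear depth 25)
  lookup 202.82.144.57: bits 1100101001010010100100 walk d0:-→d1:-→d2:H2→d3:-→d4:-→d5:-→d6:-→d7:-→d8:-→d9:-→d10:-→d11:-→d12:-→d13:-→d14:-→d15:-→d16:-→d17:-→d18:-→d19:-→d20:-→d21:-→d22:H4 -> H4
  del 243.72.0.0/16 (clear depth 16)
  lookup 202.82.147.80: bits 1100101001010010100100110101 walk d0:-→d1:-→d2:H2→d3:-→d4:-→d5:-→d6:-→d7:-→d8:-→d9:-→d10:-→d11:-→d12:-→d13:-→d14:-→d15:-→d16:-→d17:-→d18:-→d19:-→d20:-→d21:-→d22:H4→d23:-→d24:-→d25:-→d26:-→d27:-→d28:H3 -> H3

== LOOKUPS ==
["H2","H2","H2","H3","H3","H3","H3","H3","H3","H4","H4","H3"]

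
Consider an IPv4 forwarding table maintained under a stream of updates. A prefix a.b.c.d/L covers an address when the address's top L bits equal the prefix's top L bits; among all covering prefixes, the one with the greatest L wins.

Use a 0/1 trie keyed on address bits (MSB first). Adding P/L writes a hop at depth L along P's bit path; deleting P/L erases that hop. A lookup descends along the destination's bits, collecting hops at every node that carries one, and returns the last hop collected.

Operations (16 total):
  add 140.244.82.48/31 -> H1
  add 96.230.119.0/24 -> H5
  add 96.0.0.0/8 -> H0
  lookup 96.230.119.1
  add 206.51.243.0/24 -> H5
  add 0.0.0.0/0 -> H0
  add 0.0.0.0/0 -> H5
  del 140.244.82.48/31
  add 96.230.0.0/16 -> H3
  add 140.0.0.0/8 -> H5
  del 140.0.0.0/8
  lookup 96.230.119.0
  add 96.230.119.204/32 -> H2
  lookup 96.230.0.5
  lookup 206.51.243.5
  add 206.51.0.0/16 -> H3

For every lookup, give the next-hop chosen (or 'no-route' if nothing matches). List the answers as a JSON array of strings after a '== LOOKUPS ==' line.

Process each operation:
  add 140.244.82.48/31 -> H1 at depth 31
  add 96.230.119.0/24 -> H5 at depth 24
  add 96.0.0.0/8 -> H0 at depth 8
  lookup 96.230.119.1: bits 011000001110011001110111 walk d0:-→d1:-→d2:-→d3:-→d4:-→d5:-→d6:-→d7:-→d8:H0→d9:-→d10:-→d11:-→d12:-→d13:-→d14:-→d15:-→d16:-→d17:-→d18:-→d19:-→d20:-→d21:-→d22:-→d23:-→d24:H5 -> H5
  add 206.51.243.0/24 -> H5 at depth 24
  add 0.0.0.0/0 -> H0 at depth 0
  add 0.0.0.0/0 -> H5 at depth 0
  del 140.244.82.48/31 (clear depth 31)
  add 96.230.0.0/16 -> H3 at depth 16
  add 140.0.0.0/8 -> H5 at depth 8
  del 140.0.0.0/8 (clear depth 8)
  lookup 96.230.119.0: bits 011000001110011001110111 walk d0:H5→d1:-→d2:-→d3:-→d4:-→d5:-→d6:-→d7:-→d8:H0→d9:-→d10:-→d11:-→d12:-→d13:-→d14:-→d15:-→d16:H3→d17:-→d18:-→d19:-→d20:-→d21:-→d22:-→d23:-→d24:H5 -> H5
  add 96.230.119.204/32 -> H2 at depth 32
  lookup 96.230.0.5: bits 01100000111001100 walk d0:H5→d1:-→d2:-→d3:-→d4:-→d5:-→d6:-→d7:-→d8:H0→d9:-→d10:-→d11:-→d12:-→d13:-→d14:-→d15:-→d16:H3→d17:- -> H3
  lookup 206.51.243.5: bits 110011100011001111110011 walk d0:H5→d1:-→d2:-→d3:-→d4:-→d5:-→d6:-→d7:-→d8:-→d9:-→d10:-→d11:-→d12:-→d13:-→d14:-→d15:-→d16:-→d17:-→d18:-→d19:-→d20:-→d21:-→d22:-→d23:-→d24:H5 -> H5
  add 206.51.0.0/16 -> H3 at depth 16

== LOOKUPS ==
["H5","H5","H3","H5"]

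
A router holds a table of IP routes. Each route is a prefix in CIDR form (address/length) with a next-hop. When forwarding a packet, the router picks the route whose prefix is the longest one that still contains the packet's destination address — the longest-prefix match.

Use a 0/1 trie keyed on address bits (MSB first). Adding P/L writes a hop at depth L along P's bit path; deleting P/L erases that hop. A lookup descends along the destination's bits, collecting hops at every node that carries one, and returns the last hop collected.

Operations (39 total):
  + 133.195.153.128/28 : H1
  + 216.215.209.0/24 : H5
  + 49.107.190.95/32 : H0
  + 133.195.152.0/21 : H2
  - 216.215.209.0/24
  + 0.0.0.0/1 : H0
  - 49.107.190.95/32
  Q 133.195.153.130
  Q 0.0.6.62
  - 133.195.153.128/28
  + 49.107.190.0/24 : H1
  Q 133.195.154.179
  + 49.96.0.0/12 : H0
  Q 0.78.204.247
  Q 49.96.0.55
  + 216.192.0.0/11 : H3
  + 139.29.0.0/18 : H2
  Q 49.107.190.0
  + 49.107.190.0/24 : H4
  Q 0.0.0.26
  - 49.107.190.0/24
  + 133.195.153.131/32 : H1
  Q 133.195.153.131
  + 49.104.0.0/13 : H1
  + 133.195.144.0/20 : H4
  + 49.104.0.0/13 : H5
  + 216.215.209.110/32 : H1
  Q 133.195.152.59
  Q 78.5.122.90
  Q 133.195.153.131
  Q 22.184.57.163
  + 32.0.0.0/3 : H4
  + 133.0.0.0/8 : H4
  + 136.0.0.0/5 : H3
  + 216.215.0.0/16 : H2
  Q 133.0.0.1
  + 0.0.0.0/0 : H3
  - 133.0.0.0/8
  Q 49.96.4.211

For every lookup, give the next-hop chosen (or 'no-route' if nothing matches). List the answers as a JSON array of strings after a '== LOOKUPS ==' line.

Trace:
  + 133.195.153.128/28 (H1) depth=28
  + 216.215.209.0/24 (H5) depth=24
  + 49.107.190.95/32 (H0) depth=32
  + 133.195.152.0/21 (H2) depth=21
  - 216.215.209.0/24 clear@24
  + 0.0.0.0/1 (H0) depth=1
  - 49.107.190.95/32 clear@32
  ? 133.195.153.130  path d0:-→d1:-→d2:-→d3:-→d4:-→d5:-→d6:-→d7:-→d8:-→d9:-→d10:-→d11:-→d12:-→d13:-→d14:-→d15:-→d16:-→d17:-→d18:-→d19:-→d20:-→d21:H2→d22:-→d23:-→d24:-→d25:-→d26:-→d27:-→d28:H1  best=H1
  ? 0.0.6.62  path d0:-→d1:H0→d2:-  best=H0
  - 133.195.153.128/28 clear@28
  + 49.107.190.0/24 (H1) depth=24
  ? 133.195.154.179  path d0:-→d1:-→d2:-→d3:-→d4:-→d5:-→d6:-→d7:-→d8:-→d9:-→d10:-→d11:-→d12:-→d13:-→d14:-→d15:-→d16:-→d17:-→d18:-→d19:-→d20:-→d21:H2→d22:-  best=H2
  + 49.96.0.0/12 (H0) depth=12
  ? 0.78.204.247  path d0:-→d1:H0→d2:-  best=H0
  ? 49.96.0.55  path d0:-→d1:H0→d2:-→d3:-→d4:-→d5:-→d6:-→d7:-→d8:-→d9:-→d10:-→d11:-→d12:H0  best=H0
  + 216.192.0.0/11 (H3) depth=11
  + 139.29.0.0/18 (H2) depth=18
  ? 49.107.190.0  path d0:-→d1:H0→d2:-→d3:-→d4:-→d5:-→d6:-→d7:-→d8:-→d9:-→d10:-→d11:-→d12:H0→d13:-→d14:-→d15:-→d16:-→d17:-→d18:-→d19:-→d20:-→d21:-→d22:-→d23:-→d24:H1→d25:-  best=H1
  + 49.107.190.0/24 (H4) depth=24
  ? 0.0.0.26  path d0:-→d1:H0→d2:-  best=H0
  - 49.107.190.0/24 clear@24
  + 133.195.153.131/32 (H1) depth=32
  ? 133.195.153.131  path d0:-→d1:-→d2:-→d3:-→d4:-→d5:-→d6:-→d7:-→d8:-→d9:-→d10:-→d11:-→d12:-→d13:-→d14:-→d15:-→d16:-→d17:-→d18:-→d19:-→d20:-→d21:H2→d22:-→d23:-→d24:-→d25:-→d26:-→d27:-→d28:-→d29:-→d30:-→d31:-→d32:H1  best=H1
  + 49.104.0.0/13 (H1) depth=13
  + 133.195.144.0/20 (H4) depth=20
  + 49.104.0.0/13 (H5) depth=13
  + 216.215.209.110/32 (H1) depth=32
  ? 133.195.152.59  path d0:-→d1:-→d2:-→d3:-→d4:-→d5:-→d6:-→d7:-→d8:-→d9:-→d10:-→d11:-→d12:-→d13:-→d14:-→d15:-→d16:-→d17:-→d18:-→d19:-→d20:H4→d21:H2→d22:-→d23:-  best=H2
  ? 78.5.122.90  path d0:-→d1:H0  best=H0
  ? 133.195.153.131  path d0:-→d1:-→d2:-→d3:-→d4:-→d5:-→d6:-→d7:-→d8:-→d9:-→d10:-→d11:-→d12:-→d13:-→d14:-→d15:-→d16:-→d17:-→d18:-→d19:-→d20:H4→d21:H2→d22:-→d23:-→d24:-→d25:-→d26:-→d27:-→d28:-→d29:-→d30:-→d31:-→d32:H1  best=H1
  ? 22.184.57.163  path d0:-→d1:H0→d2:-  best=H0
  + 32.0.0.0/3 (H4) depth=3
  + 133.0.0.0/8 (H4) depth=8
  + 136.0.0.0/5 (H3) depth=5
  + 216.215.0.0/16 (H2) depth=16
  ? 133.0.0.1  path d0:-→d1:-→d2:-→d3:-→d4:-→d5:-→d6:-→d7:-→d8:H4  best=H4
  + 0.0.0.0/0 (H3) depth=0
  - 133.0.0.0/8 clear@8
  ? 49.96.4.211  path d0:H3→d1:H0→d2:-→d3:H4→d4:-→d5:-→d6:-→d7:-→d8:-→d9:-→d10:-→d11:-→d12:H0  best=H0

== LOOKUPS ==
["H1","H0","H2","H0","H0","H1","H0","H1","H2","H0","H1","H0","H4","H0"]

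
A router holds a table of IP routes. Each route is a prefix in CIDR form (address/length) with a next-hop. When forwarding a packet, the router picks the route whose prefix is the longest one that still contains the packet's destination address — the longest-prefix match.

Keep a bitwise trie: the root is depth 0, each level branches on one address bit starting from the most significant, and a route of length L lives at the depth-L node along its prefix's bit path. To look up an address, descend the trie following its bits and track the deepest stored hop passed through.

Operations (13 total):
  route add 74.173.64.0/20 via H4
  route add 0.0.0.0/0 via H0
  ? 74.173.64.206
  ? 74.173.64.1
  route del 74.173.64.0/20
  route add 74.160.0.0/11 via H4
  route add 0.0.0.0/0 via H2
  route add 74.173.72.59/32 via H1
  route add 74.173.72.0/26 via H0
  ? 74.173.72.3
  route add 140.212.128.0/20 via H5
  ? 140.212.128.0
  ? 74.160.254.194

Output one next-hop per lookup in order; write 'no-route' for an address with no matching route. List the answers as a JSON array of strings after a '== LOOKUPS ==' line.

Trace:
  add 74.173.64.0/20 -> H4 at depth 20
  add 0.0.0.0/0 -> H0 at depth 0
  lookup 74.173.64.206: bits 01001010101011010100 walk d0:H0→d1:-→d2:-→d3:-→d4:-→d5:-→d6:-→d7:-→d8:-→d9:-→d10:-→d11:-→d12:-→d13:-→d14:-→d15:-→d16:-→d17:-→d18:-→d19:-→d20:H4 -> H4
  lookup 74.173.64.1: bits 01001010101011010100 walk d0:H0→d1:-→d2:-→d3:-→d4:-→d5:-→d6:-→d7:-→d8:-→d9:-→d10:-→d11:-→d12:-→d13:-→d14:-→d15:-→d16:-→d17:-→d18:-→d19:-→d20:H4 -> H4
  del 74.173.64.0/20 (clear depth 20)
  add 74.160.0.0/11 -> H4 at depth 11
  add 0.0.0.0/0 -> H2 at depth 0
  add 74.173.72.59/32 -> H1 at depth 32
  add 74.173.72.0/26 -> H0 at depth 26
  lookup 74.173.72.3: bits 01001010101011010100100000 walk d0:H2→d1:-→d2:-→d3:-→d4:-→d5:-→d6:-→d7:-→d8:-→d9:-→d10:-→d11:H4→d12:-→d13:-→d14:-→d15:-→d16:-→d17:-→d18:-→d19:-→d20:-→d21:-→d22:-→d23:-→d24:-→d25:-→d26:H0 -> H0
  add 140.212.128.0/20 -> H5 at depth 20
  lookup 140.212.128.0: bits 10001100110101001000 walk d0:H2→d1:-→d2:-→d3:-→d4:-→d5:-→d6:-→d7:-→d8:-→d9:-→d10:-→d11:-→d12:-→d13:-→d14:-→d15:-→d16:-→d17:-→d18:-→d19:-→d20:H5 -> H5
  lookup 74.160.254.194: bits 010010101010 walk d0:H2→d1:-→d2:-→d3:-→d4:-→d5:-→d6:-→d7:-→d8:-→d9:-→d10:-→d11:H4→d12:- -> H4

== LOOKUPS ==
["H4","H4","H0","H5","H4"]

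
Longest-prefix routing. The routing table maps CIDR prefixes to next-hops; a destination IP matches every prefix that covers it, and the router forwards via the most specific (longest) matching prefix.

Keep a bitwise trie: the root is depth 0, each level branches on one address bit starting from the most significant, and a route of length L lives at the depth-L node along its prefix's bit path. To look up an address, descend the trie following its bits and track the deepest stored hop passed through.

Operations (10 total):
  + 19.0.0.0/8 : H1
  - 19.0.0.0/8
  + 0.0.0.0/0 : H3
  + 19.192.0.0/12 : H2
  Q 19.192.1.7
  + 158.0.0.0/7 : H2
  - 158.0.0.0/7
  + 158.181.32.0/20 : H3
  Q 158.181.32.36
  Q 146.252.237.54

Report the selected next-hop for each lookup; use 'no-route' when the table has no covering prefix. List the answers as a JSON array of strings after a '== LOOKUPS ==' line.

Process each operation:
  + 19.0.0.0/8 (H1) depth=8
  - 19.0.0.0/8 clear@8
  + 0.0.0.0/0 (H3) depth=0
  + 19.192.0.0/12 (H2) depth=12
  Q 19.192.1.7: descend 000100111100 ; hops seen [H3,H2] ; pick H2
  + 158.0.0.0/7 (H2) depth=7
  - 158.0.0.0/7 clear@7
  + 158.181.32.0/20 (H3) depth=20
  Q 158.181.32.36: descend 10011110101101010010 ; hops seen [H3,H3] ; pick H3
  Q 146.252.237.54: descend 1001 ; hops seen [H3] ; pick H3

== LOOKUPS ==
["H2","H3","H3"]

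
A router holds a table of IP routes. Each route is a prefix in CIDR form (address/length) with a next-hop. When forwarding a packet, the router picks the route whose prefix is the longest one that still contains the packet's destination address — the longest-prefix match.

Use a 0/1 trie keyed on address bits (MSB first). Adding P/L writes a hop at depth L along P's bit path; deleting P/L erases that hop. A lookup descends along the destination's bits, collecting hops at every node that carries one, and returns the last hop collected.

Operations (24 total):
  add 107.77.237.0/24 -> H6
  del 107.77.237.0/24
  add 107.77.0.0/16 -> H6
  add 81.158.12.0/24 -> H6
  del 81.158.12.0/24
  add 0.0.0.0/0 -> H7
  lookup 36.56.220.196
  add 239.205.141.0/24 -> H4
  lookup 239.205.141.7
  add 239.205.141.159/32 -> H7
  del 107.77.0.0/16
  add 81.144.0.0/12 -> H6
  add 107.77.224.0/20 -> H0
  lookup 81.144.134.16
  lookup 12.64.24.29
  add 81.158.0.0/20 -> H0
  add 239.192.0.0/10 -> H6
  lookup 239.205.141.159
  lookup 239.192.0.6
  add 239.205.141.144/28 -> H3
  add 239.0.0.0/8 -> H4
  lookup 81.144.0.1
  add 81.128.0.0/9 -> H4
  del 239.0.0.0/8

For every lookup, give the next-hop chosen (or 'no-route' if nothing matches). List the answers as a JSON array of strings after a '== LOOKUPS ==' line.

Process each operation:
  + 107.77.237.0/24 (H6) depth=24
  - 107.77.237.0/24 clear@24
  + 107.77.0.0/16 (H6) depth=16
  + 81.158.12.0/24 (H6) depth=24
  - 81.158.12.0/24 clear@24
  + 0.0.0.0/0 (H7) depth=0
  Q 36.56.220.196: descend 0 ; hops seen [H7] ; pick H7
  + 239.205.141.0/24 (H4) depth=24
  Q 239.205.141.7: descend 111011111100110110001101 ; hops seen [H7,H4] ; pick H4
  + 239.205.141.159/32 (H7) depth=32
  - 107.77.0.0/16 clear@16
  + 81.144.0.0/12 (H6) depth=12
  + 107.77.224.0/20 (H0) depth=20
  Q 81.144.134.16: descend 010100011001 ; hops seen [H7,H6] ; pick H6
  Q 12.64.24.29: descend 0 ; hops seen [H7] ; pick H7
  + 81.158.0.0/20 (H0) depth=20
  + 239.192.0.0/10 (H6) depth=10
  Q 239.205.141.159: descend 11101111110011011000110110011111 ; hops seen [H7,H6,H4,H7] ; pick H7
  Q 239.192.0.6: descend 111011111100 ; hops seen [H7,H6] ; pick H6
  + 239.205.141.144/28 (H3) depth=28
  + 239.0.0.0/8 (H4) depth=8
  Q 81.144.0.1: descend 010100011001 ; hops seen [H7,H6] ; pick H6
  + 81.128.0.0/9 (H4) depth=9
  - 239.0.0.0/8 clear@8

== LOOKUPS ==
["H7","H4","H6","H7","H7","H6","H6"]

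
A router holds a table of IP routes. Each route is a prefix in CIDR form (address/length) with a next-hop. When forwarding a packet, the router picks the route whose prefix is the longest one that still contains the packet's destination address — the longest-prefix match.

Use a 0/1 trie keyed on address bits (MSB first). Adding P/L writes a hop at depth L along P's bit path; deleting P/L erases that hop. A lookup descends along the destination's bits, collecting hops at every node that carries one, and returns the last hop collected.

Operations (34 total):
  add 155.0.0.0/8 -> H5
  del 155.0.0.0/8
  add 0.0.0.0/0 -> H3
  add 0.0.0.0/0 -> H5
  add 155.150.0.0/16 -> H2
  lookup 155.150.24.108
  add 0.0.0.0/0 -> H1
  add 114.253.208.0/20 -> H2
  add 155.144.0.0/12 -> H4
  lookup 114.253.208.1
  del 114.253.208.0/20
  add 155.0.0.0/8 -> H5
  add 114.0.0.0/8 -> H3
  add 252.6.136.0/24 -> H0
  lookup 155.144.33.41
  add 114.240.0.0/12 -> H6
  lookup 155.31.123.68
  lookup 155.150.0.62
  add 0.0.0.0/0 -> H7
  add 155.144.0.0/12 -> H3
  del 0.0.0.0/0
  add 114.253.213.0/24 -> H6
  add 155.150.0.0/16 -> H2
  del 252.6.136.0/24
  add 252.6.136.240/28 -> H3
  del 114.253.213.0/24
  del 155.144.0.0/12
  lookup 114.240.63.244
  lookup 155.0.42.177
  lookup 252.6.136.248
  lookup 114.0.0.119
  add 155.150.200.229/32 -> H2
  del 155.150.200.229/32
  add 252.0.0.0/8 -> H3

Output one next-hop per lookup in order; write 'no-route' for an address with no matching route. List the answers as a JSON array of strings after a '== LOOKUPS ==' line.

Trace:
  add 155.0.0.0/8 -> H5 at depth 8
  - 155.0.0.0/8 clear@8
  add 0.0.0.0/0 -> H3 at depth 0
  add 0.0.0.0/0 -> H5 at depth 0
  add 155.150.0.0/16 -> H2 at depth 16
  lookup 155.150.24.108: bits 1001101110010110 walk d0:H5→d1:-→d2:-→d3:-→d4:-→d5:-→d6:-→d7:-→d8:-→d9:-→d10:-→d11:-→d12:-→d13:-→d14:-→d15:-→d16:H2 -> H2
  add 0.0.0.0/0 -> H1 at depth 0
  add 114.253.208.0/20 -> H2 at depth 20
  add 155.144.0.0/12 -> H4 at depth 12
  lookup 114.253.208.1: bits 01110010111111011101 walk d0:H1→d1:-→d2:-→d3:-→d4:-→d5:-→d6:-→d7:-→d8:-→d9:-→d10:-→d11:-→d12:-→d13:-→d14:-→d15:-→d16:-→d17:-→d18:-→d19:-→d20:H2 -> H2
  - 114.253.208.0/20 clear@20
  add 155.0.0.0/8 -> H5 at depth 8
  add 114.0.0.0/8 -> H3 at depth 8
  add 252.6.136.0/24 -> H0 at depth 24
  lookup 155.144.33.41: bits 1001101110010 walk d0:H1→d1:-→d2:-→d3:-→d4:-→d5:-→d6:-→d7:-→d8:H5→d9:-→d10:-→d11:-→d12:H4→d13:- -> H4
  add 114.240.0.0/12 -> H6 at depth 12
  lookup 155.31.123.68: bits 10011011 walk d0:H1→d1:-→d2:-→d3:-→d4:-→d5:-→d6:-→d7:-→d8:H5 -> H5
  lookup 155.150.0.62: bits 1001101110010110 walk d0:H1→d1:-→d2:-→d3:-→d4:-→d5:-→d6:-→d7:-→d8:H5→d9:-→d10:-→d11:-→d12:H4→d13:-→d14:-→d15:-→d16:H2 -> H2
  add 0.0.0.0/0 -> H7 at depth 0
  add 155.144.0.0/12 -> H3 at depth 12
  - 0.0.0.0/0 clear@0
  add 114.253.213.0/24 -> H6 at depth 24
  add 155.150.0.0/16 -> H2 at depth 16
  - 252.6.136.0/24 clear@24
  add 252.6.136.240/28 -> H3 at depth 28
  - 114.253.213.0/24 clear@24
  - 155.144.0.0/12 clear@12
  lookup 114.240.63.244: bits 011100101111 walk d0:-→d1:-→d2:-→d3:-→d4:-→d5:-→d6:-→d7:-→d8:H3→d9:-→d10:-→d11:-→d12:H6 -> H6
  lookup 155.0.42.177: bits 10011011 walk d0:-→d1:-→d2:-→d3:-→d4:-→d5:-→d6:-→d7:-→d8:H5 -> H5
  lookup 252.6.136.248: bits 1111110000000110100010001111 walk d0:-→d1:-→d2:-→d3:-→d4:-→d5:-→d6:-→d7:-→d8:-→d9:-→d10:-→d11:-→d12:-→d13:-→d14:-→d15:-→d16:-→d17:-→d18:-→d19:-→d20:-→d21:-→d22:-→d23:-→d24:-→d25:-→d26:-→d27:-→d28:H3 -> H3
  lookup 114.0.0.119: bits 01110010 walk d0:-→d1:-→d2:-→d3:-→d4:-→d5:-→d6:-→d7:-→d8:H3 -> H3
  add 155.150.200.229/32 -> H2 at depth 32
  - 155.150.200.229/32 clear@32
  add 252.0.0.0/8 -> H3 at depth 8

== LOOKUPS ==
["H2","H2","H4","H5","H2","H6","H5","H3","H3"]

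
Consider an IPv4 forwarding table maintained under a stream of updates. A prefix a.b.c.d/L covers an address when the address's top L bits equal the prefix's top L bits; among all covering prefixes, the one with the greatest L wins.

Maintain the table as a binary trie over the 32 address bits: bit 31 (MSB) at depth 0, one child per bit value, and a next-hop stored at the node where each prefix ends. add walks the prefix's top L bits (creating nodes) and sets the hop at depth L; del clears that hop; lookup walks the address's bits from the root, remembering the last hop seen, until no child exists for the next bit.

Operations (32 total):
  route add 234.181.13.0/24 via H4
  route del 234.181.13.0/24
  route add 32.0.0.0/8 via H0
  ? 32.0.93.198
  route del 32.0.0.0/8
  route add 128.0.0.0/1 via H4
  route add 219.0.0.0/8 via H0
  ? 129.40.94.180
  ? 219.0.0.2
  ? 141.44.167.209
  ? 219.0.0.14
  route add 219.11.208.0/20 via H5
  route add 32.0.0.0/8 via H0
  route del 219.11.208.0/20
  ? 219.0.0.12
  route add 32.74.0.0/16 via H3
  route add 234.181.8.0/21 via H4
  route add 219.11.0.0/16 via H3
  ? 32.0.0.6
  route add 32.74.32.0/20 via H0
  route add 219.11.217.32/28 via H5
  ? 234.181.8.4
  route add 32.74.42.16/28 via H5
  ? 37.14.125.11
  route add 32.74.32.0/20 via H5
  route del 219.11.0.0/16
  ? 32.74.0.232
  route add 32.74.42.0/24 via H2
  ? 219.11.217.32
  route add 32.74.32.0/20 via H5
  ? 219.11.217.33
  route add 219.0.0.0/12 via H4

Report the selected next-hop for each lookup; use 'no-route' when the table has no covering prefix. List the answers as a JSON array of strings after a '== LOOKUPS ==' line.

Apply in order:
  + 234.181.13.0/24 (H4) depth=24
  del 234.181.13.0/24 (clear depth 24)
  + 32.0.0.0/8 (H0) depth=8
  lookup 32.0.93.198: bits 00100000 walk d0:-→d1:-→d2:-→d3:-→d4:-→d5:-→d6:-→d7:-→d8:H0 -> H0
  del 32.0.0.0/8 (clear depth 8)
  + 128.0.0.0/1 (H4) depth=1
  + 219.0.0.0/8 (H0) depth=8
  lookup 129.40.94.180: bits 1 walk d0:-→d1:H4 -> H4
  lookup 219.0.0.2: bits 11011011 walk d0:-→d1:H4→d2:-→d3:-→d4:-→d5:-→d6:-→d7:-→d8:H0 -> H0
  lookup 141.44.167.209: bits 1 walk d0:-→d1:H4 -> H4
  lookup 219.0.0.14: bits 11011011 walk d0:-→d1:H4→d2:-→d3:-→d4:-→d5:-→d6:-→d7:-→d8:H0 -> H0
  + 219.11.208.0/20 (H5) depth=20
  + 32.0.0.0/8 (H0) depth=8
  del 219.11.208.0/20 (clear depth 20)
  lookup 219.0.0.12: bits 110110110000 walk d0:-→d1:H4→d2:-→d3:-→d4:-→d5:-→d6:-→d7:-→d8:H0→d9:-→d10:-→d11:-→d12:- -> H0
  + 32.74.0.0/16 (H3) depth=16
  + 234.181.8.0/21 (H4) depth=21
  + 219.11.0.0/16 (H3) depth=16
  lookup 32.0.0.6: bits 001000000 walk d0:-→d1:-→d2:-→d3:-→d4:-→d5:-→d6:-→d7:-→d8:H0→d9:- -> H0
  + 32.74.32.0/20 (H0) depth=20
  + 219.11.217.32/28 (H5) depth=28
  lookup 234.181.8.4: bits 111010101011010100001 walk d0:-→d1:H4→d2:-→d3:-→d4:-→d5:-→d6:-→d7:-→d8:-→d9:-→d10:-→d11:-→d12:-→d13:-→d14:-→d15:-→d16:-→d17:-→d18:-→d19:-→d20:-→d21:H4 -> H4
  + 32.74.42.16/28 (H5) depth=28
  lookup 37.14.125.11: bits 00100 walk d0:-→d1:-→d2:-→d3:-→d4:-→d5:- -> no-route
  + 32.74.32.0/20 (H5) depth=20
  del 219.11.0.0/16 (clear depth 16)
  lookup 32.74.0.232: bits 001000000100101000 walk d0:-→d1:-→d2:-→d3:-→d4:-→d5:-→d6:-→d7:-→d8:H0→d9:-→d10:-→d11:-→d12:-→d13:-→d14:-→d15:-→d16:H3→d17:-→d18:- -> H3
  + 32.74.42.0/24 (H2) depth=24
  lookup 219.11.217.32: bits 1101101100001011110110010010 walk d0:-→d1:H4→d2:-→d3:-→d4:-→d5:-→d6:-→d7:-→d8:H0→d9:-→d10:-→d11:-→d12:-→d13:-→d14:-→d15:-→d16:-→d17:-→d18:-→d19:-→d20:-→d21:-→d22:-→d23:-→d24:-→d25:-→d26:-→d27:-→d28:H5 -> H5
  + 32.74.32.0/20 (H5) depth=20
  lookup 219.11.217.33: bits 1101101100001011110110010010 walk d0:-→d1:H4→d2:-→d3:-→d4:-→d5:-→d6:-→d7:-→d8:H0→d9:-→d10:-→d11:-→d12:-→d13:-→d14:-→d15:-→d16:-→d17:-→d18:-→d19:-→d20:-→d21:-→d22:-→d23:-→d24:-→d25:-→d26:-→d27:-→d28:H5 -> H5
  + 219.0.0.0/12 (H4) depth=12

== LOOKUPS ==
["H0","H4","H0","H4","H0","H0","H0","H4","no-route","H3","H5","H5"]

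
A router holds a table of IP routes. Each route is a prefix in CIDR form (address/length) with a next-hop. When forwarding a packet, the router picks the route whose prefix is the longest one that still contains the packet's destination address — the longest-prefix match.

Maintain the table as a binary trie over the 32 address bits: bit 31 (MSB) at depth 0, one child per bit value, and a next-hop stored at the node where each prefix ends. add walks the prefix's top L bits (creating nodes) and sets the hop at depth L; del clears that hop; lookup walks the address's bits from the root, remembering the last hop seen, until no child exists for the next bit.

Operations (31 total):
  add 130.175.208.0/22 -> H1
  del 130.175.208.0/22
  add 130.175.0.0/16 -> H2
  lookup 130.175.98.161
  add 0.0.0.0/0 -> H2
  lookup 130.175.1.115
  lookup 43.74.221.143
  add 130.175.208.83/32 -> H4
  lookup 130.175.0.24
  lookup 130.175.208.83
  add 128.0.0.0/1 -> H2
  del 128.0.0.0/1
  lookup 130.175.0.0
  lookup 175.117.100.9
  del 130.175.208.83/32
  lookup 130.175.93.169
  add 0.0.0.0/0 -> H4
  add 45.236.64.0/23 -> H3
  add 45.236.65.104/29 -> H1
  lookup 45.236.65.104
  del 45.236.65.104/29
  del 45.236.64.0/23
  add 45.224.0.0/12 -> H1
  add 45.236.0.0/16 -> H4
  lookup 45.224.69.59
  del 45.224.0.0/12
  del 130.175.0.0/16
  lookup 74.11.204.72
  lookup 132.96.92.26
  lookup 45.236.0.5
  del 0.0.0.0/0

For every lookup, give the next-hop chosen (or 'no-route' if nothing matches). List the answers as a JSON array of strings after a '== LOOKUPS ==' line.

Trace:
  add 130.175.208.0/22 -> H1 at depth 22
  - 130.175.208.0/22 clear@22
  add 130.175.0.0/16 -> H2 at depth 16
  ? 130.175.98.161  path d0:-→d1:-→d2:-→d3:-→d4:-→d5:-→d6:-→d7:-→d8:-→d9:-→d10:-→d11:-→d12:-→d13:-→d14:-→d15:-→d16:H2  best=H2
  add 0.0.0.0/0 -> H2 at depth 0
  ? 130.175.1.115  path d0:H2→d1:-→d2:-→d3:-→d4:-→d5:-→d6:-→d7:-→d8:-→d9:-→d10:-→d11:-→d12:-→d13:-→d14:-→d15:-→d16:H2  best=H2
  ? 43.74.221.143  path d0:H2  best=H2
  add 130.175.208.83/32 -> H4 at depth 32
  ? 130.175.0.24  path d0:H2→d1:-→d2:-→d3:-→d4:-→d5:-→d6:-→d7:-→d8:-→d9:-→d10:-→d11:-→d12:-→d13:-→d14:-→d15:-→d16:H2  best=H2
  ? 130.175.208.83  path d0:H2→d1:-→d2:-→d3:-→d4:-→d5:-→d6:-→d7:-→d8:-→d9:-→d10:-→d11:-→d12:-→d13:-→d14:-→d15:-→d16:H2→d17:-→d18:-→d19:-→d20:-→d21:-→d22:-→d23:-→d24:-→d25:-→d26:-→d27:-→d28:-→d29:-→d30:-→d31:-→d32:H4  best=H4
  add 128.0.0.0/1 -> H2 at depth 1
  - 128.0.0.0/1 clear@1
  ? 130.175.0.0  path d0:H2→d1:-→d2:-→d3:-→d4:-→d5:-→d6:-→d7:-→d8:-→d9:-→d10:-→d11:-→d12:-→d13:-→d14:-→d15:-→d16:H2  best=H2
  ? 175.117.100.9  path d0:H2→d1:-→d2:-  best=H2
  - 130.175.208.83/32 clear@32
  ? 130.175.93.169  path d0:H2→d1:-→d2:-→d3:-→d4:-→d5:-→d6:-→d7:-→d8:-→d9:-→d10:-→d11:-→d12:-→d13:-→d14:-→d15:-→d16:H2  best=H2
  add 0.0.0.0/0 -> H4 at depth 0
  add 45.236.64.0/23 -> H3 at depth 23
  add 45.236.65.104/29 -> H1 at depth 29
  ? 45.236.65.104  path d0:H4→d1:-→d2:-→d3:-→d4:-→d5:-→d6:-→d7:-→d8:-→d9:-→d10:-→d11:-→d12:-→d13:-→d14:-→d15:-→d16:-→d17:-→d18:-→d19:-→d20:-→d21:-→d22:-→d23:H3→d24:-→d25:-→d26:-→d27:-→d28:-→d29:H1  best=H1
  - 45.236.65.104/29 clear@29
  - 45.236.64.0/23 clear@23
  add 45.224.0.0/12 -> H1 at depth 12
  add 45.236.0.0/16 -> H4 at depth 16
  ? 45.224.69.59  path d0:H4→d1:-→d2:-→d3:-→d4:-→d5:-→d6:-→d7:-→d8:-→d9:-→d10:-→d11:-→d12:H1  best=H1
  - 45.224.0.0/12 clear@12
  - 130.175.0.0/16 clear@16
  ? 74.11.204.72  path d0:H4→d1:-  best=H4
  ? 132.96.92.26  path d0:H4→d1:-→d2:-→d3:-→d4:-→d5:-  best=H4
  ? 45.236.0.5  path d0:H4→d1:-→d2:-→d3:-→d4:-→d5:-→d6:-→d7:-→d8:-→d9:-→d10:-→d11:-→d12:-→d13:-→d14:-→d15:-→d16:H4→d17:-  best=H4
  - 0.0.0.0/0 clear@0

== LOOKUPS ==
["H2","H2","H2","H2","H4","H2","H2","H2","H1","H1","H4","H4","H4"]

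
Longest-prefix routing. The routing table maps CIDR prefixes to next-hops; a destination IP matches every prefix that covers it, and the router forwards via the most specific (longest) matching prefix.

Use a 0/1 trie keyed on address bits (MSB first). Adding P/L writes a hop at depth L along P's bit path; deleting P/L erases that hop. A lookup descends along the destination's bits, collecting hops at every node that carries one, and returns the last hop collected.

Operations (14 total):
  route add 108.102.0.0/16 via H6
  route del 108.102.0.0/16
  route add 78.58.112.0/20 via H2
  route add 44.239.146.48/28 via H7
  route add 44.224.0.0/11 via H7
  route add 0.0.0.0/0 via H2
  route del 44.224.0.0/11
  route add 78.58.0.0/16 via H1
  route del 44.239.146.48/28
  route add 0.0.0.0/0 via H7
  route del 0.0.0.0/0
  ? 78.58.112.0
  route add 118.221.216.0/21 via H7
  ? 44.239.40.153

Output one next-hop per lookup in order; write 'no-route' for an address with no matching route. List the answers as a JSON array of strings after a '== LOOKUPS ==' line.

Trace:
  + 108.102.0.0/16 (H6) depth=16
  - 108.102.0.0/16 clear@16
  + 78.58.112.0/20 (H2) depth=20
  + 44.239.146.48/28 (H7) depth=28
  + 44.224.0.0/11 (H7) depth=11
  + 0.0.0.0/0 (H2) depth=0
  - 44.224.0.0/11 clear@11
  + 78.58.0.0/16 (H1) depth=16
  - 44.239.146.48/28 clear@28
  + 0.0.0.0/0 (H7) depth=0
  - 0.0.0.0/0 clear@0
  Q 78.58.112.0: descend 01001110001110100111 ; hops seen [H1,H2] ; pick H2
  + 118.221.216.0/21 (H7) depth=21
  Q 44.239.40.153: descend 0010110011101111 ; hops seen [∅] ; pick no-route

== LOOKUPS ==
["H2","no-route"]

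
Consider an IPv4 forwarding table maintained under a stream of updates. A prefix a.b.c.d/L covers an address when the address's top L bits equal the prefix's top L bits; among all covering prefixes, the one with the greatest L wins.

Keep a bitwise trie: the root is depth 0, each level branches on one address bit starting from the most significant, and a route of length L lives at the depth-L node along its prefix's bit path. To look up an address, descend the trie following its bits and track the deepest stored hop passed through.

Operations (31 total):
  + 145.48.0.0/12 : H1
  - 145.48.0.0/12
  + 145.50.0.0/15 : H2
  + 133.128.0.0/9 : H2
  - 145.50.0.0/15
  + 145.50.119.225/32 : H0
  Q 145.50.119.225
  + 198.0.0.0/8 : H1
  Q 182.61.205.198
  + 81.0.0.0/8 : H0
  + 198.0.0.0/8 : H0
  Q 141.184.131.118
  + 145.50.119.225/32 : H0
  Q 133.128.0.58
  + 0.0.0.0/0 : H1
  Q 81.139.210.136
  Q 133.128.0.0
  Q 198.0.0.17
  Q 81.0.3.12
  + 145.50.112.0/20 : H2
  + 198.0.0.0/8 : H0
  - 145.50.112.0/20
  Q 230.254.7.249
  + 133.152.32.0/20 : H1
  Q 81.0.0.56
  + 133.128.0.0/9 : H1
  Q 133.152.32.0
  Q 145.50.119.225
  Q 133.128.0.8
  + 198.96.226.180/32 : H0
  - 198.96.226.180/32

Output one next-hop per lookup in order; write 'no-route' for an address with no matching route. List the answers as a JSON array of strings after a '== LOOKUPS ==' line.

Trace:
  add 145.48.0.0/12 -> H1 at depth 12
  - 145.48.0.0/12 clear@12
  add 145.50.0.0/15 -> H2 at depth 15
  add 133.128.0.0/9 -> H2 at depth 9
  - 145.50.0.0/15 clear@15
  add 145.50.119.225/32 -> H0 at depth 32
  Q 145.50.119.225: descend 10010001001100100111011111100001 ; hops seen [H0] ; pick H0
  add 198.0.0.0/8 -> H1 at depth 8
  Q 182.61.205.198: descend 10 ; hops seen [∅] ; pick no-route
  add 81.0.0.0/8 -> H0 at depth 8
  add 198.0.0.0/8 -> H0 at depth 8
  Q 141.184.131.118: descend 1000 ; hops seen [∅] ; pick no-route
  add 145.50.119.225/32 -> H0 at depth 32
  Q 133.128.0.58: descend 100001011 ; hops seen [H2] ; pick H2
  add 0.0.0.0/0 -> H1 at depth 0
  Q 81.139.210.136: descend 01010001 ; hops seen [H1,H0] ; pick H0
  Q 133.128.0.0: descend 100001011 ; hops seen [H1,H2] ; pick H2
  Q 198.0.0.17: descend 11000110 ; hops seen [H1,H0] ; pick H0
  Q 81.0.3.12: descend 01010001 ; hops seen [H1,H0] ; pick H0
  add 145.50.112.0/20 -> H2 at depth 20
  add 198.0.0.0/8 -> H0 at depth 8
  - 145.50.112.0/20 clear@20
  Q 230.254.7.249: descend 11 ; hops seen [H1] ; pick H1
  add 133.152.32.0/20 -> H1 at depth 20
  Q 81.0.0.56: descend 01010001 ; hops seen [H1,H0] ; pick H0
  add 133.128.0.0/9 -> H1 at depth 9
  Q 133.152.32.0: descend 10000101100110000010 ; hops seen [H1,H1,H1] ; pick H1
  Q 145.50.119.225: descend 10010001001100100111011111100001 ; hops seen [H1,H0] ; pick H0
  Q 133.128.0.8: descend 10000101100 ; hops seen [H1,H1] ; pick H1
  add 198.96.226.180/32 -> H0 at depth 32
  - 198.96.226.180/32 clear@32

== LOOKUPS ==
["H0","no-route","no-route","H2","H0","H2","H0","H0","H1","H0","H1","H0","H1"]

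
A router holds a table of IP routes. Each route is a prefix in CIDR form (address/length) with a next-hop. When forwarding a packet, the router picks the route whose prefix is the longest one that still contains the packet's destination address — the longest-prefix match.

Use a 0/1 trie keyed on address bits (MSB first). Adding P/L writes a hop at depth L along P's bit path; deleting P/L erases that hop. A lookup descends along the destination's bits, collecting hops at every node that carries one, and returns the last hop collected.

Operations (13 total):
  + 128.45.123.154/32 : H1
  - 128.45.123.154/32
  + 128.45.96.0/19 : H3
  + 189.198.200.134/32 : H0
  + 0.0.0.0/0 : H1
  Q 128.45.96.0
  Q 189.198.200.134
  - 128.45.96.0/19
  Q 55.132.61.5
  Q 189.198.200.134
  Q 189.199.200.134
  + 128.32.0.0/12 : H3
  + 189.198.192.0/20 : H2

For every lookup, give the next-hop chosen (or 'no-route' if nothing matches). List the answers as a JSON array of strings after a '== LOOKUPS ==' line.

Trace:
  add 128.45.123.154/32 -> H1 at depth 32
  - 128.45.123.154/32 clear@32
  add 128.45.96.0/19 -> H3 at depth 19
  add 189.198.200.134/32 -> H0 at depth 32
  add 0.0.0.0/0 -> H1 at depth 0
  lookup 128.45.96.0: bits 1000000000101101011 walk d0:H1→d1:-→d2:-→d3:-→d4:-→d5:-→d6:-→d7:-→d8:-→d9:-→d10:-→d11:-→d12:-→d13:-→d14:-→d15:-→d16:-→d17:-→d18:-→d19:H3 -> H3
  lookup 189.198.200.134: bits 10111101110001101100100010000110 walk d0:H1→d1:-→d2:-→d3:-→d4:-→d5:-→d6:-→d7:-→d8:-→d9:-→d10:-→d11:-→d12:-→d13:-→d14:-→d15:-→d16:-→d17:-→d18:-→d19:-→d20:-→d21:-→d22:-→d23:-→d24:-→d25:-→d26:-→d27:-→d28:-→d29:-→d30:-→d31:-→d32:H0 -> H0
  - 128.45.96.0/19 clear@19
  lookup 55.132.61.5: bits ε walk d0:H1 -> H1
  lookup 189.198.200.134: bits 10111101110001101100100010000110 walk d0:H1→d1:-→d2:-→d3:-→d4:-→d5:-→d6:-→d7:-→d8:-→d9:-→d10:-→d11:-→d12:-→d13:-→d14:-→d15:-→d16:-→d17:-→d18:-→d19:-→d20:-→d21:-→d22:-→d23:-→d24:-→d25:-→d26:-→d27:-→d28:-→d29:-→d30:-→d31:-→d32:H0 -> H0
  lookup 189.199.200.134: bits 101111011100011 walk d0:H1→d1:-→d2:-→d3:-→d4:-→d5:-→d6:-→d7:-→d8:-→d9:-→d10:-→d11:-→d12:-→d13:-→d14:-→d15:- -> H1
  add 128.32.0.0/12 -> H3 at depth 12
  add 189.198.192.0/20 -> H2 at depth 20

== LOOKUPS ==
["H3","H0","H1","H0","H1"]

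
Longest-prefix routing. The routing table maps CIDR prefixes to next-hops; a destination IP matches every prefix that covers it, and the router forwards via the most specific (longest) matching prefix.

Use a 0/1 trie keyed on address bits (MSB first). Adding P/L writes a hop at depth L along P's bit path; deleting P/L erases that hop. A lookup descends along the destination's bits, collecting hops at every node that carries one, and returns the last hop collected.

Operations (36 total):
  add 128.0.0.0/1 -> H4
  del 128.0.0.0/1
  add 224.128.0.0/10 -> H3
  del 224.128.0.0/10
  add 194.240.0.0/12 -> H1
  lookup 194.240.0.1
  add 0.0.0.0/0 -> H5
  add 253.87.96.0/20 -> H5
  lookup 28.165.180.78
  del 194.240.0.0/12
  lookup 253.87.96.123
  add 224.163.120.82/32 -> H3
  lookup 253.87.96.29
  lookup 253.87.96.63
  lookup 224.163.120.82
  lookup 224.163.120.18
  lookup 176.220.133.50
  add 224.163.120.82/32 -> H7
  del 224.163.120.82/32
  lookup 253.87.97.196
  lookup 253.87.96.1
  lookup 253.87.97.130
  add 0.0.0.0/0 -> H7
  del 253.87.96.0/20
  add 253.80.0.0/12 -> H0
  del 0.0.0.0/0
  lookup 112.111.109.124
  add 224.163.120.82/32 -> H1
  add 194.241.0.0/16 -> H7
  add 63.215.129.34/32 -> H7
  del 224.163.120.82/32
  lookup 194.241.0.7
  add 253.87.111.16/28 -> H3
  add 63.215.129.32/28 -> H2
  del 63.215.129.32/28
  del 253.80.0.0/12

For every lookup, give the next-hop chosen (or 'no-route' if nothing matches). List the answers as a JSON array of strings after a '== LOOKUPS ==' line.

Apply in order:
  add 128.0.0.0/1 -> H4 at depth 1
  - 128.0.0.0/1 clear@1
  add 224.128.0.0/10 -> H3 at depth 10
  - 224.128.0.0/10 clear@10
  add 194.240.0.0/12 -> H1 at depth 12
  Q 194.240.0.1: descend 110000101111 ; hops seen [H1] ; pick H1
  add 0.0.0.0/0 -> H5 at depth 0
  add 253.87.96.0/20 -> H5 at depth 20
  Q 28.165.180.78: descend ε ; hops seen [H5] ; pick H5
  - 194.240.0.0/12 clear@12
  Q 253.87.96.123: descend 11111101010101110110 ; hops seen [H5,H5] ; pick H5
  add 224.163.120.82/32 -> H3 at depth 32
  Q 253.87.96.29: descend 11111101010101110110 ; hops seen [H5,H5] ; pick H5
  Q 253.87.96.63: descend 11111101010101110110 ; hops seen [H5,H5] ; pick H5
  Q 224.163.120.82: descend 11100000101000110111100001010010 ; hops seen [H5,H3] ; pick H3
  Q 224.163.120.18: descend 1110000010100011011110000 ; hops seen [H5] ; pick H5
  Q 176.220.133.50: descend 1 ; hops seen [H5] ; pick H5
  add 224.163.120.82/32 -> H7 at depth 32
  - 224.163.120.82/32 clear@32
  Q 253.87.97.196: descend 11111101010101110110 ; hops seen [H5,H5] ; pick H5
  Q 253.87.96.1: descend 11111101010101110110 ; hops seen [H5,H5] ; pick H5
  Q 253.87.97.130: descend 11111101010101110110 ; hops seen [H5,H5] ; pick H5
  add 0.0.0.0/0 -> H7 at depth 0
  - 253.87.96.0/20 clear@20
  add 253.80.0.0/12 -> H0 at depth 12
  - 0.0.0.0/0 clear@0
  Q 112.111.109.124: descend ε ; hops seen [∅] ; pick no-route
  add 224.163.120.82/32 -> H1 at depth 32
  add 194.241.0.0/16 -> H7 at depth 16
  add 63.215.129.34/32 -> H7 at depth 32
  - 224.163.120.82/32 clear@32
  Q 194.241.0.7: descend 1100001011110001 ; hops seen [H7] ; pick H7
  add 253.87.111.16/28 -> H3 at depth 28
  add 63.215.129.32/28 -> H2 at depth 28
  - 63.215.129.32/28 clear@28
  - 253.80.0.0/12 clear@12

== LOOKUPS ==
["H1","H5","H5","H5","H5","H3","H5","H5","H5","H5","H5","no-route","H7"]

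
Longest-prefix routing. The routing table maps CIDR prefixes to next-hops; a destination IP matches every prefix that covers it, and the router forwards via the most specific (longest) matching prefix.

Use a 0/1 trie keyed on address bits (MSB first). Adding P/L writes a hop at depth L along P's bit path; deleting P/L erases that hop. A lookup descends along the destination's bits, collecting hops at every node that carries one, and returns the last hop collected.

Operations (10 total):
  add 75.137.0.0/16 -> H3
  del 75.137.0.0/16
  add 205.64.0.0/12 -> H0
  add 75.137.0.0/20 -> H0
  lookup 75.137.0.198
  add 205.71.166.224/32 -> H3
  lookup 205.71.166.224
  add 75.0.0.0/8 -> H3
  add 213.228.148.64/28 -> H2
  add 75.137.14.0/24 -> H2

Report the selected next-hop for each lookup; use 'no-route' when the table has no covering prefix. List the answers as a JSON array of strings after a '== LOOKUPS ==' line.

Trace:
  + 75.137.0.0/16 (H3) depth=16
  del 75.137.0.0/16 (clear depth 16)
  + 205.64.0.0/12 (H0) depth=12
  + 75.137.0.0/20 (H0) depth=20
  ? 75.137.0.198  path d0:-→d1:-→d2:-→d3:-→d4:-→d5:-→d6:-→d7:-→d8:-→d9:-→d10:-→d11:-→d12:-→d13:-→d14:-→d15:-→d16:-→d17:-→d18:-→d19:-→d20:H0  best=H0
  + 205.71.166.224/32 (H3) depth=32
  ? 205.71.166.224  path d0:-→d1:-→d2:-→d3:-→d4:-→d5:-→d6:-→d7:-→d8:-→d9:-→d10:-→d11:-→d12:H0→d13:-→d14:-→d15:-→d16:-→d17:-→d18:-→d19:-→d20:-→d21:-→d22:-→d23:-→d24:-→d25:-→d26:-→d27:-→d28:-→d29:-→d30:-→d31:-→d32:H3  best=H3
  + 75.0.0.0/8 (H3) depth=8
  + 213.228.148.64/28 (H2) depth=28
  + 75.137.14.0/24 (H2) depth=24

== LOOKUPS ==
["H0","H3"]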